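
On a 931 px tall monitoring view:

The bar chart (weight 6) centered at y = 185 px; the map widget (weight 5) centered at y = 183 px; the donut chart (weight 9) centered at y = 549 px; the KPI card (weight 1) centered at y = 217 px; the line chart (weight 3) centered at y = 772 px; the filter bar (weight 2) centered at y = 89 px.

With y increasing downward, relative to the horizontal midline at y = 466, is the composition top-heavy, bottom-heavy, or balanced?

top-heavy

Weights sum to 6 + 5 + 9 + 1 + 3 + 2 = 26.
Σw·y = 9677; ȳ = 9677/26 ≈ 372.19.
372.2 vs midline 466 → top-heavy.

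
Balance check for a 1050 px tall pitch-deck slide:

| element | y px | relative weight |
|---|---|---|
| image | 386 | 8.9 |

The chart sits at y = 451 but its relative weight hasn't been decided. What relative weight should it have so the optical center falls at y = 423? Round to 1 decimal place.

Known: weight 8.9 with moment 8.9·386 = 3435.4.
Set Σw·y/Σw = 423: (3435.4 + 451w) = 423·(8.9 + w).
Solving: w = (423·8.9 − 3435.4) / (451 − 423) = 329.3 / 28 ≈ 11.76.

w ≈ 11.8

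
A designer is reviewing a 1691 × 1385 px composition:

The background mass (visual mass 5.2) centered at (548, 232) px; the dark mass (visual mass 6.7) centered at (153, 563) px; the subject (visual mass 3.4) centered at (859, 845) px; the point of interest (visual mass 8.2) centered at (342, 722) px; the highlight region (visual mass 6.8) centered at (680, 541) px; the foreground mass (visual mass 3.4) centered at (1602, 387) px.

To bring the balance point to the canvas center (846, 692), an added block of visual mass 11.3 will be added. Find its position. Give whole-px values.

With the added block, Σw becomes 5.2 + 6.7 + 3.4 + 8.2 + 6.8 + 3.4 + 11.3 = 45.0.
x: need Σw·x = 45.0·846 = 38070.0. Existing = 5.2·548 + 6.7·153 + 3.4·859 + 8.2·342 + 6.8·680 + 3.4·1602 = 19670.5. Remainder 18399.5 / 11.3 ≈ 1628.27.
y: need Σw·y = 45.0·692 = 31140.0. Existing = 5.2·232 + 6.7·563 + 3.4·845 + 8.2·722 + 6.8·541 + 3.4·387 = 18766.5. Remainder 12373.5 / 11.3 ≈ 1095.00.

(1628, 1095)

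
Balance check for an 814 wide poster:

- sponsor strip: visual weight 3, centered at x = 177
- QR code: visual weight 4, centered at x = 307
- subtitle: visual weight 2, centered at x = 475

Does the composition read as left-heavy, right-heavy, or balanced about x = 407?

Total weight = 3 + 4 + 2 = 9.
x-moment: 3·177 + 4·307 + 2·475 = 2709; centroid 2709/9 ≈ 301.00.
Since 301.0 is left of 407, the composition reads left-heavy.

left-heavy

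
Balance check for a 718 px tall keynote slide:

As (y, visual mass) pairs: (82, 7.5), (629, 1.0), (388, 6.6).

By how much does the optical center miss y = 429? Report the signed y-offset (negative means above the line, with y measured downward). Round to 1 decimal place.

Σw = 7.5 + 1.0 + 6.6 = 15.1.
Σw·y = 7.5·82 + 1.0·629 + 6.6·388 = 3804.8, so ȳ = 3804.8/15.1 ≈ 251.97.
Against y = 429, that's 251.97 − 429 = -177.03.

≈ -177.0 px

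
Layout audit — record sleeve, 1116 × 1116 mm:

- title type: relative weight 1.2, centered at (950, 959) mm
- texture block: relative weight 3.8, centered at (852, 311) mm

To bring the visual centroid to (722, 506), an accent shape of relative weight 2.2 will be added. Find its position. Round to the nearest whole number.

After adding the accent shape, total weight = 1.2 + 3.8 + 2.2 = 7.2.
x: target moment 7.2×722 = 5198.4; current 1.2·950 + 3.8·852 = 4377.6; the accent shape supplies 820.8, so x = 820.8/2.2 ≈ 373.09.
y: target moment 7.2×506 = 3643.2; current 1.2·959 + 3.8·311 = 2332.6; the accent shape supplies 1310.6, so y = 1310.6/2.2 ≈ 595.73.

(373, 596)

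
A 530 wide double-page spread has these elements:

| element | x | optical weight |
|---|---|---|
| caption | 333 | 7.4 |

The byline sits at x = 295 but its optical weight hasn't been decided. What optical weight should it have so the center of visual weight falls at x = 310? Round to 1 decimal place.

The single fixed element contributes weight 7.4, moment 7.4·333 = 2464.2.
For the centroid to hit 310: (2464.2 + w·295) / (7.4 + w) = 310.
So w = (310·7.4 − 2464.2)/(295 − 310) = -170.2/-15 ≈ 11.35.

w ≈ 11.3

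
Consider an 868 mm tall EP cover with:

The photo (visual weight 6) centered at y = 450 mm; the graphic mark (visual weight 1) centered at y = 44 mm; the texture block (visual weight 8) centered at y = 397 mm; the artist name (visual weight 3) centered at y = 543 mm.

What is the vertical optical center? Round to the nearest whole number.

y ≈ 419

Weights sum to 6 + 1 + 8 + 3 = 18.
Σw·y = 6·450 + 1·44 + 8·397 + 3·543 = 7549, so ȳ = 7549/18 ≈ 419.39.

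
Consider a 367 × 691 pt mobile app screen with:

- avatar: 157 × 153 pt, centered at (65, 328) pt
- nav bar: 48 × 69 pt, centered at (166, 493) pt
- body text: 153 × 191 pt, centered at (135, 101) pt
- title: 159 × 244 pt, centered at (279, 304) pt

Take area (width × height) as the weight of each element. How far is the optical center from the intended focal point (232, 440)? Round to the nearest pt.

Taking area as weight: avatar 157·153 = 24021, nav bar 48·69 = 3312, body text 153·191 = 29223, title 159·244 = 38796. Sum 95352.
x: (24021·65 + 3312·166 + 29223·135 + 38796·279) / 95352 = 16880346 / 95352 ≈ 177.03
y: (24021·328 + 3312·493 + 29223·101 + 38796·304) / 95352 = 24257211 / 95352 ≈ 254.40
Relative to (232, 440): Δ = (-54.97, -185.60); |Δ| = √(-54.97² + -185.60²) ≈ 193.57.

≈ 194 pt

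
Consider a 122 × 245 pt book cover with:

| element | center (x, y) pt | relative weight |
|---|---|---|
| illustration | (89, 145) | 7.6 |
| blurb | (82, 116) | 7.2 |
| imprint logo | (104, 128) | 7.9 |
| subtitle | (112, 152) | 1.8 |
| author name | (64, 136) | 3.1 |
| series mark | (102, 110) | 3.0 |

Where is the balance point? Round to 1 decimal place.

Σw = 7.6 + 7.2 + 7.9 + 1.8 + 3.1 + 3.0 = 30.6.
x: moment 2794.4 / weight 30.6 ≈ 91.32
Σw·y = 3973.6; ȳ = 3973.6/30.6 ≈ 129.86.

(91.3, 129.9)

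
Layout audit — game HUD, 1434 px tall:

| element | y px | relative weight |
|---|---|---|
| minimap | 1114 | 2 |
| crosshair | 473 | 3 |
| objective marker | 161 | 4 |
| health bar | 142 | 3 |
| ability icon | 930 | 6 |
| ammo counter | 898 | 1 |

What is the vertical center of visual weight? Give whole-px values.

Σw = 2 + 3 + 4 + 3 + 6 + 1 = 19.
Σw·y = 11195; ȳ = 11195/19 ≈ 589.21.

y ≈ 589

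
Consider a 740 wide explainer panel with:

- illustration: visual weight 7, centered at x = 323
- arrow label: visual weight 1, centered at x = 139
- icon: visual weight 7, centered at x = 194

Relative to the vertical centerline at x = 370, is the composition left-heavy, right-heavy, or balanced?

Σw = 7 + 1 + 7 = 15.
x: (7·323 + 1·139 + 7·194) / 15 = 3758 / 15 ≈ 250.53
250.5 lies left of the midline 370, so the layout is left-heavy.

left-heavy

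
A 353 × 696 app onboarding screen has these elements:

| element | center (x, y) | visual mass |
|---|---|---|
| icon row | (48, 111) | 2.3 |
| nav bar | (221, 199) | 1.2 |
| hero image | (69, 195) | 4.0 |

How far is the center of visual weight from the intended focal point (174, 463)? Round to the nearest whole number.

≈ 306

Weights sum to 2.3 + 1.2 + 4.0 = 7.5.
x-moment: 2.3·48 + 1.2·221 + 4.0·69 = 651.6; centroid 651.6/7.5 ≈ 86.88.
y-moment: 2.3·111 + 1.2·199 + 4.0·195 = 1274.1; centroid 1274.1/7.5 ≈ 169.88.
Offset from (174, 463): Δx ≈ -87.12, Δy ≈ -293.12; distance = √(Δx² + Δy²) ≈ 305.79.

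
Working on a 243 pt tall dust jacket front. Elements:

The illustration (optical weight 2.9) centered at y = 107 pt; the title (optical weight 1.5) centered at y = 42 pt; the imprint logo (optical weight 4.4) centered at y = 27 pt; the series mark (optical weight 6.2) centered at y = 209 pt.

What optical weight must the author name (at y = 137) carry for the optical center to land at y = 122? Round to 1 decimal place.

w ≈ 2.8

Known weights sum to 2.9 + 1.5 + 4.4 + 6.2 = 15.0; their moment is 2.9·107 + 1.5·42 + 4.4·27 + 6.2·209 = 1787.9.
For the centroid to hit 122: (1787.9 + w·137) / (15.0 + w) = 122.
Solving: w = (122·15.0 − 1787.9) / (137 − 122) = 42.1 / 15 ≈ 2.81.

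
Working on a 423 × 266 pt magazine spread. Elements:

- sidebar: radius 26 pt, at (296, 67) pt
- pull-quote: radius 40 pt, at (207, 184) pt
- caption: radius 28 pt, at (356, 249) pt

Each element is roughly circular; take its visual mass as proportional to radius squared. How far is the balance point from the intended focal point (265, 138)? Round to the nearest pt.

≈ 37 pt

r² weights: sidebar 26² = 676, pull-quote 40² = 1600, caption 28² = 784. Total = 3060.
x: (676·296 + 1600·207 + 784·356) / 3060 = 810400 / 3060 ≈ 264.84
y: (676·67 + 1600·184 + 784·249) / 3060 = 534908 / 3060 ≈ 174.81
Relative to (265, 138): Δ = (-0.16, 36.81); |Δ| = √(-0.16² + 36.81²) ≈ 36.81.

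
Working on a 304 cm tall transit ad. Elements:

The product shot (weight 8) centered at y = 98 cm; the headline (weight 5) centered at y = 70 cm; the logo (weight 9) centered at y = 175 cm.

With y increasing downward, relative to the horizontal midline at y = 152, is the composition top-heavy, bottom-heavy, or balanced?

Σw = 8 + 5 + 9 = 22.
Σw·y = 8·98 + 5·70 + 9·175 = 2709, so ȳ = 2709/22 ≈ 123.14.
123.1 vs midline 152 → top-heavy.

top-heavy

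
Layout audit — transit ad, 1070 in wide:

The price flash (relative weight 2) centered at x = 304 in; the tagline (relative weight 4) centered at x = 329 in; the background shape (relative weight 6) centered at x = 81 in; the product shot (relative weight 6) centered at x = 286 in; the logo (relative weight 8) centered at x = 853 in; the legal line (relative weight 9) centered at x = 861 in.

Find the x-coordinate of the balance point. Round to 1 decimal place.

x ≈ 534.3

Σw = 2 + 4 + 6 + 6 + 8 + 9 = 35.
x-moment: 2·304 + 4·329 + 6·81 + 6·286 + 8·853 + 9·861 = 18699; centroid 18699/35 ≈ 534.26.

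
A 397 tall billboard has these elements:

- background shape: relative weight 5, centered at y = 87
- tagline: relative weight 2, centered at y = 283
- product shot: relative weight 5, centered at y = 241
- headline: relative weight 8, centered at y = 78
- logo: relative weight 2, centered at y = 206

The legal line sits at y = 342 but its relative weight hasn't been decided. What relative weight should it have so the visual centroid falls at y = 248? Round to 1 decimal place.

Fixed elements: Σw = 5 + 2 + 5 + 8 + 2 = 22, Σw·y = 5·87 + 2·283 + 5·241 + 8·78 + 2·206 = 3242.
Set Σw·y/Σw = 248: (3242 + 342w) = 248·(22 + w).
Rearranging, w·(342 − 248) = 248·22 − 3242 = 2214, so w ≈ 2214/94 = 23.55.

w ≈ 23.6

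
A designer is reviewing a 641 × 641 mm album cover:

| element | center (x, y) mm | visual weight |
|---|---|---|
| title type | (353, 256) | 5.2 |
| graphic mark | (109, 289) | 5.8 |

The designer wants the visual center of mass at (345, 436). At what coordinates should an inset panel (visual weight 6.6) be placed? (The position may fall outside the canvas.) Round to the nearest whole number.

After adding the inset panel, total weight = 5.2 + 5.8 + 6.6 = 17.6.
x: need Σw·x = 17.6·345 = 6072.0. Existing = 5.2·353 + 5.8·109 = 2467.8. Remainder 3604.2 / 6.6 ≈ 546.09.
y: need Σw·y = 17.6·436 = 7673.6. Existing = 5.2·256 + 5.8·289 = 3007.4. Remainder 4666.2 / 6.6 ≈ 707.00.

(546, 707)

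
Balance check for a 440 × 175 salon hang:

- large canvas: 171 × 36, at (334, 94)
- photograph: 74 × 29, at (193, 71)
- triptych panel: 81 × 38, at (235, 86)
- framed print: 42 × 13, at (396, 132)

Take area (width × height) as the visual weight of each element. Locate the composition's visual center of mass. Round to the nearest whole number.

Areas: large canvas 171·36 = 6156, photograph 74·29 = 2146, triptych panel 81·38 = 3078, framed print 42·13 = 546. Total weight = 11926.
Σw·x = 6156·334 + 2146·193 + 3078·235 + 546·396 = 3409828, so x̄ = 3409828/11926 ≈ 285.92.
Σw·y = 6156·94 + 2146·71 + 3078·86 + 546·132 = 1067810, so ȳ = 1067810/11926 ≈ 89.54.

(286, 90)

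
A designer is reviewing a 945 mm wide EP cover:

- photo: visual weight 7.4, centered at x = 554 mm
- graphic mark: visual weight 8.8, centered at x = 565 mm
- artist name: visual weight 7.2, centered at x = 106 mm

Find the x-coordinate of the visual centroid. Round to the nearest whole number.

x ≈ 420

Total weight = 7.4 + 8.8 + 7.2 = 23.4.
Σw·x = 7.4·554 + 8.8·565 + 7.2·106 = 9834.8, so x̄ = 9834.8/23.4 ≈ 420.29.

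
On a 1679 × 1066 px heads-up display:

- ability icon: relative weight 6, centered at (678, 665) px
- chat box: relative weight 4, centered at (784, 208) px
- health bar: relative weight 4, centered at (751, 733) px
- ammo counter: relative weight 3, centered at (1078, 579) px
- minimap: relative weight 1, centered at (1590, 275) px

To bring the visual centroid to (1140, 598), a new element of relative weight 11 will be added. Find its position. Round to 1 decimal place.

With the new element, Σw becomes 6 + 4 + 4 + 3 + 1 + 11 = 29.
x: target moment 29×1140 = 33060; current 6·678 + 4·784 + 4·751 + 3·1078 + 1·1590 = 15032; the new element supplies 18028, so x = 18028/11 ≈ 1638.91.
y: target moment 29×598 = 17342; current 6·665 + 4·208 + 4·733 + 3·579 + 1·275 = 9766; the new element supplies 7576, so y = 7576/11 ≈ 688.73.

(1638.9, 688.7)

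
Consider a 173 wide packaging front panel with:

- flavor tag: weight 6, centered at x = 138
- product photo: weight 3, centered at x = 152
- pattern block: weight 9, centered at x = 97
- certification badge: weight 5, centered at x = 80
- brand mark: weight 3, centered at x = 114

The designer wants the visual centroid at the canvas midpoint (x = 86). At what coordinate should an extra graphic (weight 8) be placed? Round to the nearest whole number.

x ≈ 3

After adding the extra graphic, total weight = 6 + 3 + 9 + 5 + 3 + 8 = 34.
Along x: (2899 + 8·x) / 34 = 86 (existing moment 6·138 + 3·152 + 9·97 + 5·80 + 3·114 = 2899) ⇒ x = (2924 − 2899) / 8 ≈ 3.12.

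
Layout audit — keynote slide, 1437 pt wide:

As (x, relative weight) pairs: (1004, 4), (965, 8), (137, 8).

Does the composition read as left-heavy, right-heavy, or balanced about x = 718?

left-heavy

Weights sum to 4 + 8 + 8 = 20.
Σw·x = 4·1004 + 8·965 + 8·137 = 12832, so x̄ = 12832/20 ≈ 641.60.
641.6 vs midline 718 → left-heavy.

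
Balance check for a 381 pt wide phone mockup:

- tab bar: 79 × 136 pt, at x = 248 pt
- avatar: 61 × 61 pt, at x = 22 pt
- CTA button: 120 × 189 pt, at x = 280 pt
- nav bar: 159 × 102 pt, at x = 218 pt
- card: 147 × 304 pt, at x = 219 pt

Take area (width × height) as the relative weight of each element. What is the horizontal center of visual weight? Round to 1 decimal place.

x ≈ 228.6

Areas → weights: tab bar 79·136 = 10744, avatar 61·61 = 3721, CTA button 120·189 = 22680, nav bar 159·102 = 16218, card 147·304 = 44688; Σw = 98051.
x: (10744·248 + 3721·22 + 22680·280 + 16218·218 + 44688·219) / 98051 = 22418970 / 98051 ≈ 228.65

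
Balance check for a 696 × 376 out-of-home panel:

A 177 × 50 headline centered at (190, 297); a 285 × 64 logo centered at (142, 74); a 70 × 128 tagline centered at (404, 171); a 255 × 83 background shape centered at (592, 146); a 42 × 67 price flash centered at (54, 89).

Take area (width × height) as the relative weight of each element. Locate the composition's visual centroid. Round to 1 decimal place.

(342.7, 147.4)

Areas → weights: headline 177·50 = 8850, logo 285·64 = 18240, tagline 70·128 = 8960, background shape 255·83 = 21165, price flash 42·67 = 2814; Σw = 60029.
x: (8850·190 + 18240·142 + 8960·404 + 21165·592 + 2814·54) / 60029 = 20573056 / 60029 ≈ 342.72
y: (8850·297 + 18240·74 + 8960·171 + 21165·146 + 2814·89) / 60029 = 8850906 / 60029 ≈ 147.44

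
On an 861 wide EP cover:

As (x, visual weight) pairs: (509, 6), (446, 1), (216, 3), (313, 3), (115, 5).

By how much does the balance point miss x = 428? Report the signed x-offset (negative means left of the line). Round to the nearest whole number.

Weights sum to 6 + 1 + 3 + 3 + 5 = 18.
Σw·x = 6·509 + 1·446 + 3·216 + 3·313 + 5·115 = 5662, so x̄ = 5662/18 ≈ 314.56.
Offset from x = 428: 314.56 − 428 ≈ -113.44.

≈ -113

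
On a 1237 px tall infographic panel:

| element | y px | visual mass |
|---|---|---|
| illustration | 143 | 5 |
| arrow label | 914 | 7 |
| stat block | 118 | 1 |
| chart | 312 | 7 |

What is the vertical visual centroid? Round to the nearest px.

Σw = 5 + 7 + 1 + 7 = 20.
y-moment: 5·143 + 7·914 + 1·118 + 7·312 = 9415; centroid 9415/20 ≈ 470.75.

y ≈ 471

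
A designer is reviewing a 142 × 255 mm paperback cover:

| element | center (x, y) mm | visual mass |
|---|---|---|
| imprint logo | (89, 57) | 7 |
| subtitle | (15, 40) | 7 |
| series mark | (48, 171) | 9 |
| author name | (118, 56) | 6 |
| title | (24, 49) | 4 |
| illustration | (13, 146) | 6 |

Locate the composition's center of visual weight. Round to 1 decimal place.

(52.4, 93.0)

Total weight = 7 + 7 + 9 + 6 + 4 + 6 = 39.
x: (7·89 + 7·15 + 9·48 + 6·118 + 4·24 + 6·13) / 39 = 2042 / 39 ≈ 52.36
y: (7·57 + 7·40 + 9·171 + 6·56 + 4·49 + 6·146) / 39 = 3626 / 39 ≈ 92.97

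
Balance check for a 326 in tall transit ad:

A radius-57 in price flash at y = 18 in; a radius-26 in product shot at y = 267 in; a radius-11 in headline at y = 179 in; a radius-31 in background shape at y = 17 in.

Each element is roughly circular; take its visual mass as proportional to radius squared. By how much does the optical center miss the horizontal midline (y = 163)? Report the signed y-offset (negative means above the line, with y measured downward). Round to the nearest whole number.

Weights ∝ r²: price flash 57² = 3249, product shot 26² = 676, headline 11² = 121, background shape 31² = 961; Σw = 5007.
y-moment: 3249·18 + 676·267 + 121·179 + 961·17 = 276970; centroid 276970/5007 ≈ 55.32.
Difference: 55.32 − 163 ≈ -107.68.

≈ -108 in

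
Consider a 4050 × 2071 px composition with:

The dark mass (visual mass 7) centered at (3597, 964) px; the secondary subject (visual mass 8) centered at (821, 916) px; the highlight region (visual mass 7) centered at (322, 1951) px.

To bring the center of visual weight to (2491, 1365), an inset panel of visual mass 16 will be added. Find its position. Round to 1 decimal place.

(3791.1, 1508.6)

With the inset panel, Σw becomes 7 + 8 + 7 + 16 = 38.
x: target moment 38×2491 = 94658; current 7·3597 + 8·821 + 7·322 = 34001; the inset panel supplies 60657, so x = 60657/16 ≈ 3791.06.
y: target moment 38×1365 = 51870; current 7·964 + 8·916 + 7·1951 = 27733; the inset panel supplies 24137, so y = 24137/16 ≈ 1508.56.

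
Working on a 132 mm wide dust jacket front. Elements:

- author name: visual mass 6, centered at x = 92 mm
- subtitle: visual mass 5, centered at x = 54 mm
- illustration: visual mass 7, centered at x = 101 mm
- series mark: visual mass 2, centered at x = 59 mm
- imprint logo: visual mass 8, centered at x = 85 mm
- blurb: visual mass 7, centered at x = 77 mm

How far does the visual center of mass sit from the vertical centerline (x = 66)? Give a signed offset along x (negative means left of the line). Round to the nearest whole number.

Total weight = 6 + 5 + 7 + 2 + 8 + 7 = 35.
Σw·x = 2866; x̄ = 2866/35 ≈ 81.89.
Difference: 81.89 − 66 ≈ 15.89.

≈ 16 mm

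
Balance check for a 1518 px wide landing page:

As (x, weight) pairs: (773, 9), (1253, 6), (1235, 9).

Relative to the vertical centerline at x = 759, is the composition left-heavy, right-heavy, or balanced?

Weights sum to 9 + 6 + 9 = 24.
x: (9·773 + 6·1253 + 9·1235) / 24 = 25590 / 24 ≈ 1066.25
Since 1066.2 is right of 759, the composition reads right-heavy.

right-heavy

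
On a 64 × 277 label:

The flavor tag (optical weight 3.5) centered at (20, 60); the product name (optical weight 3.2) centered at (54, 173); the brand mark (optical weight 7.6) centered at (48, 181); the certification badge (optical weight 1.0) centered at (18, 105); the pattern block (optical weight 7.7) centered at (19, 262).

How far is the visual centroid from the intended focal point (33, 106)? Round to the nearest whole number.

Weights sum to 3.5 + 3.2 + 7.6 + 1.0 + 7.7 = 23.0.
Σw·x = 3.5·20 + 3.2·54 + 7.6·48 + 1.0·18 + 7.7·19 = 771.9, so x̄ = 771.9/23.0 ≈ 33.56.
Σw·y = 3.5·60 + 3.2·173 + 7.6·181 + 1.0·105 + 7.7·262 = 4261.6, so ȳ = 4261.6/23.0 ≈ 185.29.
Relative to (33, 106): Δ = (0.56, 79.29); |Δ| = √(0.56² + 79.29²) ≈ 79.29.

≈ 79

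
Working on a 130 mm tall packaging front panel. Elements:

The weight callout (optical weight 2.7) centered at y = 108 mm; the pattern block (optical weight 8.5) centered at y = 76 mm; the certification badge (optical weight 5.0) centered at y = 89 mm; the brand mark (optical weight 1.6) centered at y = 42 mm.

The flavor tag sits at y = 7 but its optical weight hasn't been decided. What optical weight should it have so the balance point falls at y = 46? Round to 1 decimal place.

w ≈ 16.2

Fixed elements: Σw = 2.7 + 8.5 + 5.0 + 1.6 = 17.8, Σw·y = 2.7·108 + 8.5·76 + 5.0·89 + 1.6·42 = 1449.8.
Set Σw·y/Σw = 46: (1449.8 + 7w) = 46·(17.8 + w).
Solving: w = (46·17.8 − 1449.8) / (7 − 46) = -631.0 / -39 ≈ 16.18.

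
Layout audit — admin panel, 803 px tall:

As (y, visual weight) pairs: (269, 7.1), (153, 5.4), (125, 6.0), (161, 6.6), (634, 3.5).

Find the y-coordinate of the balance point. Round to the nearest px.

y ≈ 237

Weights sum to 7.1 + 5.4 + 6.0 + 6.6 + 3.5 = 28.6.
y-moment: 7.1·269 + 5.4·153 + 6.0·125 + 6.6·161 + 3.5·634 = 6767.7; centroid 6767.7/28.6 ≈ 236.63.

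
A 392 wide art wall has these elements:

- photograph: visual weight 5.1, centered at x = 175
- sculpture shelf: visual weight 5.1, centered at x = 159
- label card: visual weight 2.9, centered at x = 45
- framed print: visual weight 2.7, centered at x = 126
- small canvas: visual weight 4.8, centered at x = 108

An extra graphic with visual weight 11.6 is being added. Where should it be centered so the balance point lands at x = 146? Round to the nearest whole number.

x ≈ 173

New total weight: (5.1 + 5.1 + 2.9 + 2.7 + 4.8) + 11.6 = 32.2.
x: target moment 32.2×146 = 4701.2; current 5.1·175 + 5.1·159 + 2.9·45 + 2.7·126 + 4.8·108 = 2692.5; the extra graphic supplies 2008.7, so x = 2008.7/11.6 ≈ 173.16.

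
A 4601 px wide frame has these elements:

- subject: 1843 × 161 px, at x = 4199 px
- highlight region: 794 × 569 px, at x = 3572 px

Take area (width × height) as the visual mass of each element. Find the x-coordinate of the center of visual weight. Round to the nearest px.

Areas: subject 1843·161 = 296723, highlight region 794·569 = 451786. Total weight = 748509.
x: (296723·4199 + 451786·3572) / 748509 = 2859719469 / 748509 ≈ 3820.55

x ≈ 3821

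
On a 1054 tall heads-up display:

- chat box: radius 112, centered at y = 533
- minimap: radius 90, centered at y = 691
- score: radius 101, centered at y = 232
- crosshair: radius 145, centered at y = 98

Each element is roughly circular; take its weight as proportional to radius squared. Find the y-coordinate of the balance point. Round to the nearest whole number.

Weights ∝ r²: chat box 112² = 12544, minimap 90² = 8100, score 101² = 10201, crosshair 145² = 21025; Σw = 51870.
y: (12544·533 + 8100·691 + 10201·232 + 21025·98) / 51870 = 16710134 / 51870 ≈ 322.15

y ≈ 322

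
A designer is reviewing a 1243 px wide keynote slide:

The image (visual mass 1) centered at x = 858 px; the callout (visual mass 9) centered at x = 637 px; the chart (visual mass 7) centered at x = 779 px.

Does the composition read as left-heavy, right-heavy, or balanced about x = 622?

right-heavy

Total weight = 1 + 9 + 7 = 17.
Σw·x = 1·858 + 9·637 + 7·779 = 12044, so x̄ = 12044/17 ≈ 708.47.
708.5 vs midline 622 → right-heavy.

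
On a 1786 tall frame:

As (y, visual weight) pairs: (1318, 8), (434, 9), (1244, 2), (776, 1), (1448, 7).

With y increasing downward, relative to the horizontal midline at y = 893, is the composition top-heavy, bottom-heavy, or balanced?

Weights sum to 8 + 9 + 2 + 1 + 7 = 27.
y-moment: 8·1318 + 9·434 + 2·1244 + 1·776 + 7·1448 = 27850; centroid 27850/27 ≈ 1031.48.
Since 1031.5 is below (larger y than) 893, the composition reads bottom-heavy.

bottom-heavy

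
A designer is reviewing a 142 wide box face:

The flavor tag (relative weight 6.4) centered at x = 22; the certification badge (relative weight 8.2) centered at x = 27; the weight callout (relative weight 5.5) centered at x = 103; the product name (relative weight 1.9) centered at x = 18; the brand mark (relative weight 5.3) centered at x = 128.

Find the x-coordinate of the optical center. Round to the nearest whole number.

x ≈ 60

Total weight = 6.4 + 8.2 + 5.5 + 1.9 + 5.3 = 27.3.
x-moment: 6.4·22 + 8.2·27 + 5.5·103 + 1.9·18 + 5.3·128 = 1641.3; centroid 1641.3/27.3 ≈ 60.12.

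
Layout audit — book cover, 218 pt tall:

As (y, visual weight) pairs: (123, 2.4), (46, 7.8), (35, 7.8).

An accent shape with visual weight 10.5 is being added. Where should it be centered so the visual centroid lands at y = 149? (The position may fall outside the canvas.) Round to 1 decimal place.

New total weight: (2.4 + 7.8 + 7.8) + 10.5 = 28.5.
y: target moment 28.5×149 = 4246.5; current 2.4·123 + 7.8·46 + 7.8·35 = 927.0; the accent shape supplies 3319.5, so y = 3319.5/10.5 ≈ 316.14.

y ≈ 316.1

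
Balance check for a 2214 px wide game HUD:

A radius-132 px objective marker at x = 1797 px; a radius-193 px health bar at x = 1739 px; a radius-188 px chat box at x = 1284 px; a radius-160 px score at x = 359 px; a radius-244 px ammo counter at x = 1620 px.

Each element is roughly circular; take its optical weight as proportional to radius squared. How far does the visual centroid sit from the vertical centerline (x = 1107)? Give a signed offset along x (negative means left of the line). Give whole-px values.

r² weights: objective marker 132² = 17424, health bar 193² = 37249, chat box 188² = 35344, score 160² = 25600, ammo counter 244² = 59536. Total = 175153.
Σw·x = 17424·1797 + 37249·1739 + 35344·1284 + 25600·359 + 59536·1620 = 247107355, so x̄ = 247107355/175153 ≈ 1410.81.
Difference: 1410.81 − 1107 ≈ 303.81.

≈ 304 px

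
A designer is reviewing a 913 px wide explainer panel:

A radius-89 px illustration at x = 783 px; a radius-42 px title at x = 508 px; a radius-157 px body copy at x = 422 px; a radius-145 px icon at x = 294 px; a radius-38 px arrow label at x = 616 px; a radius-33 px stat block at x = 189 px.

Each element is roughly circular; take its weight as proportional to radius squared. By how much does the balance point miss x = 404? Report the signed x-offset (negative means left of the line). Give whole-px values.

≈ 24 px

r² weights: illustration 89² = 7921, title 42² = 1764, body copy 157² = 24649, icon 145² = 21025, arrow label 38² = 1444, stat block 33² = 1089. Total = 57892.
x: moment 24776808 / weight 57892 ≈ 427.98
Offset from x = 404: 427.98 − 404 ≈ 23.98.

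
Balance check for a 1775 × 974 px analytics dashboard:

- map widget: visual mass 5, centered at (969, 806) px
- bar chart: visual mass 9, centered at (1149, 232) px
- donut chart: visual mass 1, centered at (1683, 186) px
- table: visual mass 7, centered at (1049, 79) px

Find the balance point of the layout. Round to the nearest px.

(1101, 312)

Σw = 5 + 9 + 1 + 7 = 22.
x: (5·969 + 9·1149 + 1·1683 + 7·1049) / 22 = 24212 / 22 ≈ 1100.55
y: (5·806 + 9·232 + 1·186 + 7·79) / 22 = 6857 / 22 ≈ 311.68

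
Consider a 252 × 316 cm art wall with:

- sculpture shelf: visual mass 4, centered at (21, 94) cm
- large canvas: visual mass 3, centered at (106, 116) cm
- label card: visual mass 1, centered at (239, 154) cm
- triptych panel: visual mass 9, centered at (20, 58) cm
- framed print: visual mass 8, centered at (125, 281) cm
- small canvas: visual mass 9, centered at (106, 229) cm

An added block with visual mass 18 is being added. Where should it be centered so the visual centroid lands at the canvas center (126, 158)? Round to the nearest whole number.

After adding the added block, total weight = 4 + 3 + 1 + 9 + 8 + 9 + 18 = 52.
Along x: (2775 + 18·x) / 52 = 126 (existing moment 4·21 + 3·106 + 1·239 + 9·20 + 8·125 + 9·106 = 2775) ⇒ x = (6552 − 2775) / 18 ≈ 209.83.
Along y: (5709 + 18·y) / 52 = 158 (existing moment 4·94 + 3·116 + 1·154 + 9·58 + 8·281 + 9·229 = 5709) ⇒ y = (8216 − 5709) / 18 ≈ 139.28.

(210, 139)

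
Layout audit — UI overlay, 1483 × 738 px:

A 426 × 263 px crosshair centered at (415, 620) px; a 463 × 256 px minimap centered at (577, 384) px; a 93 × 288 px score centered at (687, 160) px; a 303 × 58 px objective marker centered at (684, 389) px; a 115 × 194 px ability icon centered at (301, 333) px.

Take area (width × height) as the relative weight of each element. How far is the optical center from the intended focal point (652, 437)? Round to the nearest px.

≈ 141 px

Areas → weights: crosshair 426·263 = 112038, minimap 463·256 = 118528, score 93·288 = 26784, objective marker 303·58 = 17574, ability icon 115·194 = 22310; Σw = 297234.
x-moment: 112038·415 + 118528·577 + 26784·687 + 17574·684 + 22310·301 = 152022960; centroid 152022960/297234 ≈ 511.46.
y-moment: 112038·620 + 118528·384 + 26784·160 + 17574·389 + 22310·333 = 133529268; centroid 133529268/297234 ≈ 449.24.
Relative to (652, 437): Δ = (-140.54, 12.24); |Δ| = √(-140.54² + 12.24²) ≈ 141.07.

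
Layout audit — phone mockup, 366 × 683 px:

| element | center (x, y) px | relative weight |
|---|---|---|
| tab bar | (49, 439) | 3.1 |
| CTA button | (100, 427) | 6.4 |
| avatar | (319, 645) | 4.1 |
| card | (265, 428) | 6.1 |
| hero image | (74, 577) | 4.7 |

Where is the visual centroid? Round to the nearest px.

(167, 494)

Total weight = 3.1 + 6.4 + 4.1 + 6.1 + 4.7 = 24.4.
Σw·x = 3.1·49 + 6.4·100 + 4.1·319 + 6.1·265 + 4.7·74 = 4064.1, so x̄ = 4064.1/24.4 ≈ 166.56.
Σw·y = 3.1·439 + 6.4·427 + 4.1·645 + 6.1·428 + 4.7·577 = 12060.9, so ȳ = 12060.9/24.4 ≈ 494.30.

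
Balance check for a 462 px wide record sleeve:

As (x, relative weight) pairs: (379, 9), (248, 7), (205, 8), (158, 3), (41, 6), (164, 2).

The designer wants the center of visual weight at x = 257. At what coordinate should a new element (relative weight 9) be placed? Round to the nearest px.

With the new element, Σw becomes 9 + 7 + 8 + 3 + 6 + 2 + 9 = 44.
x: target moment 44×257 = 11308; current 9·379 + 7·248 + 8·205 + 3·158 + 6·41 + 2·164 = 7835; the new element supplies 3473, so x = 3473/9 ≈ 385.89.

x ≈ 386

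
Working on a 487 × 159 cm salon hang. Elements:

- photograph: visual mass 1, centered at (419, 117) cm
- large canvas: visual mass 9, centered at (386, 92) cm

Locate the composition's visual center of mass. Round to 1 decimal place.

(389.3, 94.5)

Weights sum to 1 + 9 = 10.
x: (1·419 + 9·386) / 10 = 3893 / 10 ≈ 389.30
y: (1·117 + 9·92) / 10 = 945 / 10 ≈ 94.50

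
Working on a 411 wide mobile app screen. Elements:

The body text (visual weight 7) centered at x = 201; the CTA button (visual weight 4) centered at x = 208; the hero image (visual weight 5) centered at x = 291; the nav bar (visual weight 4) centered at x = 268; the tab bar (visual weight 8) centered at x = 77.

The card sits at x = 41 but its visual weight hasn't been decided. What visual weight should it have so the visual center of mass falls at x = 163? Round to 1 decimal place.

w ≈ 6.7

Fixed elements: Σw = 7 + 4 + 5 + 4 + 8 = 28, Σw·x = 7·201 + 4·208 + 5·291 + 4·268 + 8·77 = 5382.
Set Σw·x/Σw = 163: (5382 + 41w) = 163·(28 + w).
Rearranging, w·(41 − 163) = 163·28 − 5382 = -818, so w ≈ -818/-122 = 6.70.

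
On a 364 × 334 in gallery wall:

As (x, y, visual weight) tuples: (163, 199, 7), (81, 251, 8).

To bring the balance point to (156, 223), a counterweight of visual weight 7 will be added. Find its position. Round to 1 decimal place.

New total weight: (7 + 8) + 7 = 22.
Along x: (1789 + 7·x) / 22 = 156 (existing moment 7·163 + 8·81 = 1789) ⇒ x = (3432 − 1789) / 7 ≈ 234.71.
Along y: (3401 + 7·y) / 22 = 223 (existing moment 7·199 + 8·251 = 3401) ⇒ y = (4906 − 3401) / 7 ≈ 215.00.

(234.7, 215.0)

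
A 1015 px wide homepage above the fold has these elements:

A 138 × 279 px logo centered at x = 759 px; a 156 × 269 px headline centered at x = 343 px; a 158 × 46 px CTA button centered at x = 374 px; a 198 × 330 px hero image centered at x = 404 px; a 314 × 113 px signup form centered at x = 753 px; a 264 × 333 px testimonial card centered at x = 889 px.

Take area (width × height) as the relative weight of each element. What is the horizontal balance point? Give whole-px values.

x ≈ 642

Taking area as weight: logo 138·279 = 38502, headline 156·269 = 41964, CTA button 158·46 = 7268, hero image 198·330 = 65340, signup form 314·113 = 35482, testimonial card 264·333 = 87912. Sum 276468.
x: moment 177603976 / weight 276468 ≈ 642.40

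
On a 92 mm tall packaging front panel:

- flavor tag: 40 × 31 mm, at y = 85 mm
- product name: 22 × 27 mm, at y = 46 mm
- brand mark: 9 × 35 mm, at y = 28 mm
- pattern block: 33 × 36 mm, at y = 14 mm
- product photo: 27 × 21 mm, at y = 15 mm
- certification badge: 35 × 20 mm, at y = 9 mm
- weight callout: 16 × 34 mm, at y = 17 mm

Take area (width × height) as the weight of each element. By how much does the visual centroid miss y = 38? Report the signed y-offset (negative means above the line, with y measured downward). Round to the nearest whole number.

≈ -3 mm

Areas: flavor tag 40·31 = 1240, product name 22·27 = 594, brand mark 9·35 = 315, pattern block 33·36 = 1188, product photo 27·21 = 567, certification badge 35·20 = 700, weight callout 16·34 = 544. Total weight = 5148.
Σw·y = 1240·85 + 594·46 + 315·28 + 1188·14 + 567·15 + 700·9 + 544·17 = 182229, so ȳ = 182229/5148 ≈ 35.40.
Against y = 38, that's 35.40 − 38 = -2.60.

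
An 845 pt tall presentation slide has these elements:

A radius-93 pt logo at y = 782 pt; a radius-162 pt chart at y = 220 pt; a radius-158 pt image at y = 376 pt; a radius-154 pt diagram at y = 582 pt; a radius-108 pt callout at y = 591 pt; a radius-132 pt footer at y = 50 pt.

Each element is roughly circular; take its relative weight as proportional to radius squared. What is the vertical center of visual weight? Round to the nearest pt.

r² weights: logo 93² = 8649, chart 162² = 26244, image 158² = 24964, diagram 154² = 23716, callout 108² = 11664, footer 132² = 17424. Total = 112661.
y: moment 43490998 / weight 112661 ≈ 386.03

y ≈ 386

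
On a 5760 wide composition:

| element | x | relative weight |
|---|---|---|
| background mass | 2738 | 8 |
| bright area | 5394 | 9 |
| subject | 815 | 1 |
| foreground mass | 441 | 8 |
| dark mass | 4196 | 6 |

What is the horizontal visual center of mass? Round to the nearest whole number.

x ≈ 3124

Σw = 8 + 9 + 1 + 8 + 6 = 32.
x: (8·2738 + 9·5394 + 1·815 + 8·441 + 6·4196) / 32 = 99969 / 32 ≈ 3124.03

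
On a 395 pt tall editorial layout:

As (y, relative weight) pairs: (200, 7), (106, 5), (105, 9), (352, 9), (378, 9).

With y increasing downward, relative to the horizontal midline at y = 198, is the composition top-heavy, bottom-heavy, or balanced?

bottom-heavy

Σw = 7 + 5 + 9 + 9 + 9 = 39.
y: (7·200 + 5·106 + 9·105 + 9·352 + 9·378) / 39 = 9445 / 39 ≈ 242.18
242.2 lies below (larger y than) the midline 198, so the layout is bottom-heavy.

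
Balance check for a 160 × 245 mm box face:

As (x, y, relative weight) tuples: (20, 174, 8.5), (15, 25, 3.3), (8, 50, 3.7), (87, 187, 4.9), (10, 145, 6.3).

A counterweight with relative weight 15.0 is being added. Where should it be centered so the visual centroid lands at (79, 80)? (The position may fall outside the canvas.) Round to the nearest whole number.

(170, -16)

New total weight: (8.5 + 3.3 + 3.7 + 4.9 + 6.3) + 15.0 = 41.7.
Along x: (738.4 + 15.0·x) / 41.7 = 79 (existing moment 8.5·20 + 3.3·15 + 3.7·8 + 4.9·87 + 6.3·10 = 738.4) ⇒ x = (3294.3 − 738.4) / 15.0 ≈ 170.39.
Along y: (3576.3 + 15.0·y) / 41.7 = 80 (existing moment 8.5·174 + 3.3·25 + 3.7·50 + 4.9·187 + 6.3·145 = 3576.3) ⇒ y = (3336.0 − 3576.3) / 15.0 ≈ -16.02.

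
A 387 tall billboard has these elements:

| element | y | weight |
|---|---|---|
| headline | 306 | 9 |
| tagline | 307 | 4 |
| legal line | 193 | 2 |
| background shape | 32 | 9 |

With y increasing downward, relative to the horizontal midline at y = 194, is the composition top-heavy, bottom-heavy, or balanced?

balanced

Weights sum to 9 + 4 + 2 + 9 = 24.
y: (9·306 + 4·307 + 2·193 + 9·32) / 24 = 4656 / 24 ≈ 194.00
That equals the midline 194 — balanced.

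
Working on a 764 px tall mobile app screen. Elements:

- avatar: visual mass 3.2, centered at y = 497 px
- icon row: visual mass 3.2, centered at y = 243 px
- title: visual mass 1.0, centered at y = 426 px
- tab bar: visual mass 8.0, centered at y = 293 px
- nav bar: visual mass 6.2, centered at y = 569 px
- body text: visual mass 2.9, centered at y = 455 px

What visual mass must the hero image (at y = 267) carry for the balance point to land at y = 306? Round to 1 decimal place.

Known weights sum to 3.2 + 3.2 + 1.0 + 8.0 + 6.2 + 2.9 = 24.5; their moment is 3.2·497 + 3.2·243 + 1.0·426 + 8.0·293 + 6.2·569 + 2.9·455 = 9985.3.
For the centroid to hit 306: (9985.3 + w·267) / (24.5 + w) = 306.
So w = (306·24.5 − 9985.3)/(267 − 306) = -2488.3/-39 ≈ 63.80.

w ≈ 63.8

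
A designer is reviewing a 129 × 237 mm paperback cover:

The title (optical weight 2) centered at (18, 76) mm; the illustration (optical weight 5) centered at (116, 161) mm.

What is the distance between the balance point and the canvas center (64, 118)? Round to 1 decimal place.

Σw = 2 + 5 = 7.
x-moment: 2·18 + 5·116 = 616; centroid 616/7 ≈ 88.00.
y-moment: 2·76 + 5·161 = 957; centroid 957/7 ≈ 136.71.
From (64, 118): dx = 24.00, dy = 18.71, so the distance is √(dx²+dy²) ≈ 30.43.

≈ 30.4 mm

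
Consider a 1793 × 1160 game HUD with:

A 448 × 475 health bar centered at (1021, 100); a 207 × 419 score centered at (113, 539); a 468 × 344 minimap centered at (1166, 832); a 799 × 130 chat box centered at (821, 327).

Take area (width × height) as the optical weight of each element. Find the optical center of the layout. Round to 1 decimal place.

Areas: health bar 448·475 = 212800, score 207·419 = 86733, minimap 468·344 = 160992, chat box 799·130 = 103870. Total weight = 564395.
x-moment: 212800·1021 + 86733·113 + 160992·1166 + 103870·821 = 500063571; centroid 500063571/564395 ≈ 886.02.
y-moment: 212800·100 + 86733·539 + 160992·832 + 103870·327 = 235939921; centroid 235939921/564395 ≈ 418.04.

(886.0, 418.0)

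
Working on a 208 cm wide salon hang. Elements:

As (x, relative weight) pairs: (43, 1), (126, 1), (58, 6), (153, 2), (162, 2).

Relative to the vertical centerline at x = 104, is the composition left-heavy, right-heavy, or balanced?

left-heavy

Total weight = 1 + 1 + 6 + 2 + 2 = 12.
x: (1·43 + 1·126 + 6·58 + 2·153 + 2·162) / 12 = 1147 / 12 ≈ 95.58
95.6 vs midline 104 → left-heavy.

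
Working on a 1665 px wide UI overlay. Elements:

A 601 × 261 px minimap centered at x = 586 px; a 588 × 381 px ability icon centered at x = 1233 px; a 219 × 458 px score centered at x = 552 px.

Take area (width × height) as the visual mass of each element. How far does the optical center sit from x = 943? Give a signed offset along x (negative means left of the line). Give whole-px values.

≈ -63 px

Areas: minimap 601·261 = 156861, ability icon 588·381 = 224028, score 219·458 = 100302. Total weight = 481191.
x-moment: 156861·586 + 224028·1233 + 100302·552 = 423513774; centroid 423513774/481191 ≈ 880.14.
Offset from x = 943: 880.14 − 943 ≈ -62.86.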